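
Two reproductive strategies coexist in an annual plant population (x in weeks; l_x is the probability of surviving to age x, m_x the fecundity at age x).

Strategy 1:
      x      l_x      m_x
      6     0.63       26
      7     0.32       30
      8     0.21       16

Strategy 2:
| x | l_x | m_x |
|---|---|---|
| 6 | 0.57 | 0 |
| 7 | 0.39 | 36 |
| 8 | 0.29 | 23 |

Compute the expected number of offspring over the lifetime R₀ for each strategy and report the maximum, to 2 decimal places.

Strategy 1: R₀ = 0.63×26 + 0.32×30 + 0.21×16 = 29.3400
Strategy 2: R₀ = 0.57×0 + 0.39×36 + 0.29×23 = 20.7100
Highest R₀: strategy 1 with 29.3400.

29.34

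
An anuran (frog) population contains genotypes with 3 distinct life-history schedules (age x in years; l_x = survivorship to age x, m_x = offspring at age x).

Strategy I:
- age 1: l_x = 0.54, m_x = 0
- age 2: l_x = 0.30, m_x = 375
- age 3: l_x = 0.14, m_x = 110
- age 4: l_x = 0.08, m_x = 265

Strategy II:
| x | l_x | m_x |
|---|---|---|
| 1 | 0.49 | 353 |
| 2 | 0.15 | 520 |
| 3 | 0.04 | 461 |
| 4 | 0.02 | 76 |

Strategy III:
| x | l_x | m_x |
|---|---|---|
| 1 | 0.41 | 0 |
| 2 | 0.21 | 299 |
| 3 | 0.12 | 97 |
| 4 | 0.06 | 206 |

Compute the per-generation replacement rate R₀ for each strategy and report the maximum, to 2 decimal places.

Strategy I: R₀ = 0.54×0 + 0.30×375 + 0.14×110 + 0.08×265 = 149.1000
Strategy II: R₀ = 0.49×353 + 0.15×520 + 0.04×461 + 0.02×76 = 270.9300
Strategy III: R₀ = 0.41×0 + 0.21×299 + 0.12×97 + 0.06×206 = 86.7900
Highest R₀: strategy II with 270.9300.

270.93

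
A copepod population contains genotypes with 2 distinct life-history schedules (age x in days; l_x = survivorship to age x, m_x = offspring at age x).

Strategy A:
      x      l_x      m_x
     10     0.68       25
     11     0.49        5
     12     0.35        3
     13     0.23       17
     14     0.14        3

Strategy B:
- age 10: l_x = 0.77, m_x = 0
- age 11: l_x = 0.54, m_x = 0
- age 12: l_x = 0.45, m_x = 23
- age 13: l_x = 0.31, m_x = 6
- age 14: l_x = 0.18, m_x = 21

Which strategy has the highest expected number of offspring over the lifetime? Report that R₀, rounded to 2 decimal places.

24.83

Strategy A: R₀ = 0.68×25 + 0.49×5 + 0.35×3 + 0.23×17 + 0.14×3 = 24.8300
Strategy B: R₀ = 0.77×0 + 0.54×0 + 0.45×23 + 0.31×6 + 0.18×21 = 15.9900
Highest R₀: strategy A with 24.8300.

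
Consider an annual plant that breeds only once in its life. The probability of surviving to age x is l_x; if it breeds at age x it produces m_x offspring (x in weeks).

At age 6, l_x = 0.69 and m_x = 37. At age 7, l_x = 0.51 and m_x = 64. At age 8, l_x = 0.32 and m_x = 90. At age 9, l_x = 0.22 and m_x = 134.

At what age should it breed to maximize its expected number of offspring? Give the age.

7

Expected offspring if breeding at age x = l_x × m_x:
  age 6: 0.69 × 37 = 25.530
  age 7: 0.51 × 64 = 32.640
  age 8: 0.32 × 90 = 28.800
  age 9: 0.22 × 134 = 29.480
Maximum at age 7 (32.640).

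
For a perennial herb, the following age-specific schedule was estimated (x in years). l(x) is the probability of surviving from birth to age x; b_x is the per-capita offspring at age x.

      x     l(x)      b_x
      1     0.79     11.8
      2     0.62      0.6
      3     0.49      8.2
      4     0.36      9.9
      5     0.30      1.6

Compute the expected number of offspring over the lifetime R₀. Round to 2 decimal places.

17.76

R₀ = Σ l(x) b_x:
  age 1: 0.79 × 11.8 = 9.3220
  age 2: 0.62 × 0.6 = 0.3720
  age 3: 0.49 × 8.2 = 4.0180
  age 4: 0.36 × 9.9 = 3.5640
  age 5: 0.30 × 1.6 = 0.4800
R₀ = 9.3220 + 0.3720 + 4.0180 + 3.5640 + 0.4800 = 17.7560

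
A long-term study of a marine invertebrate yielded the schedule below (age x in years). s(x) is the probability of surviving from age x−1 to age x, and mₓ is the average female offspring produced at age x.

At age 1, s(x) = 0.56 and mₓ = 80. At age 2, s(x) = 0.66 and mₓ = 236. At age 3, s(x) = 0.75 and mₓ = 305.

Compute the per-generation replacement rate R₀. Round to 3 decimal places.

Survivorship from birth: l_x = s_1·s_2·…·s_x.
  l_1 = 0.56000
  l_2 = 0.36960
  l_3 = 0.27720
R₀ = Σ l_x mₓ:
  age 1: 0.56000 × 80 = 44.8000
  age 2: 0.36960 × 236 = 87.2256
  age 3: 0.27720 × 305 = 84.5460
R₀ = 44.8000 + 87.2256 + 84.5460 = 216.5716

216.572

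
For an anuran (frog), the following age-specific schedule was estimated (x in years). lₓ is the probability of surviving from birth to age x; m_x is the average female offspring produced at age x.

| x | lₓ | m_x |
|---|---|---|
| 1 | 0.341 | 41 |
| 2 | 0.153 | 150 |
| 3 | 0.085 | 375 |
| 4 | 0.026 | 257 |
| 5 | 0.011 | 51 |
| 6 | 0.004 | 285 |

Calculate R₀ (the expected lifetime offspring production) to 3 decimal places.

R₀ = Σ lₓ m_x:
  age 1: 0.341 × 41 = 13.9810
  age 2: 0.153 × 150 = 22.9500
  age 3: 0.085 × 375 = 31.8750
  age 4: 0.026 × 257 = 6.6820
  age 5: 0.011 × 51 = 0.5610
  age 6: 0.004 × 285 = 1.1400
R₀ = 13.9810 + 22.9500 + 31.8750 + 6.6820 + 0.5610 + 1.1400 = 77.1890

77.189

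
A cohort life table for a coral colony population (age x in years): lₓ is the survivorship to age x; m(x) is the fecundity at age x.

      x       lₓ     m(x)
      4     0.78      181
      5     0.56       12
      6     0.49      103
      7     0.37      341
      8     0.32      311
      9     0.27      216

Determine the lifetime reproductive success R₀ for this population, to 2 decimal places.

R₀ = Σ lₓ m(x):
  age 4: 0.78 × 181 = 141.1800
  age 5: 0.56 × 12 = 6.7200
  age 6: 0.49 × 103 = 50.4700
  age 7: 0.37 × 341 = 126.1700
  age 8: 0.32 × 311 = 99.5200
  age 9: 0.27 × 216 = 58.3200
R₀ = 141.1800 + 6.7200 + 50.4700 + 126.1700 + 99.5200 + 58.3200 = 482.3800

482.38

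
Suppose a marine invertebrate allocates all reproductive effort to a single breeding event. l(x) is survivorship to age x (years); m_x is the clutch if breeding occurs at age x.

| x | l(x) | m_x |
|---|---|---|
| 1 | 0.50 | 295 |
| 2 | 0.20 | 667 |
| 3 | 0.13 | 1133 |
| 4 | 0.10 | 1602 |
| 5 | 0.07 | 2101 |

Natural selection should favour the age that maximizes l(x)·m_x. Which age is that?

4

Expected offspring if breeding at age x = l(x) × m_x:
  age 1: 0.50 × 295 = 147.500
  age 2: 0.20 × 667 = 133.400
  age 3: 0.13 × 1133 = 147.290
  age 4: 0.10 × 1602 = 160.200
  age 5: 0.07 × 2101 = 147.070
Maximum at age 4 (160.200).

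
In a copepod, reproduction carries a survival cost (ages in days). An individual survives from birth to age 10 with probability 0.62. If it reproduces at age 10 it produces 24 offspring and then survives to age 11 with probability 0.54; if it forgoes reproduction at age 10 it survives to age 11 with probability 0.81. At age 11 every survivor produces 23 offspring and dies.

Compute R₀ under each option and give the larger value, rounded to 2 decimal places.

breed at age 10: R₀ = 0.62 × (24 + 0.54 × 23) = 0.62 × 36.4200 = 22.5804
delay to age 11: R₀ = 0.62 × (0.81 × 23) = 0.62 × 18.6300 = 11.5506
Higher: breed at age 10 (22.5804).

22.58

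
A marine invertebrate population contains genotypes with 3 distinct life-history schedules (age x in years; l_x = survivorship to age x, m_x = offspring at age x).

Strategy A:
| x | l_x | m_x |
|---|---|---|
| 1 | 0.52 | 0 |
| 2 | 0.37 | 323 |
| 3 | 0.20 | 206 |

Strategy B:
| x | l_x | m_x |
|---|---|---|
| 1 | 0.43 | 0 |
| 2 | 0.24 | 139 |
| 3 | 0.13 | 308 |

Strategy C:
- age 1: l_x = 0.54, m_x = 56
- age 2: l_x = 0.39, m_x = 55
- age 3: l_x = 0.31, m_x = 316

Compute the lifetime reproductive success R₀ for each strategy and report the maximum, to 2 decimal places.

160.71

Strategy A: R₀ = 0.52×0 + 0.37×323 + 0.20×206 = 160.7100
Strategy B: R₀ = 0.43×0 + 0.24×139 + 0.13×308 = 73.4000
Strategy C: R₀ = 0.54×56 + 0.39×55 + 0.31×316 = 149.6500
Highest R₀: strategy A with 160.7100.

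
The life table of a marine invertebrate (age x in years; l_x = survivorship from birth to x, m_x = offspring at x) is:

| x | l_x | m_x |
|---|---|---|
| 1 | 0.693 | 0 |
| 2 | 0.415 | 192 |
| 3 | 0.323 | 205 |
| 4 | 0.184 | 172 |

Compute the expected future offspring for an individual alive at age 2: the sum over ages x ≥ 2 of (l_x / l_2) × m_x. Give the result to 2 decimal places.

l_2 = 0.415. Conditional survival from age 2 to x is l_x / l_2.
  x=2: (0.415/0.415) × 192 = 192.0000
  x=3: (0.323/0.415) × 205 = 159.5542
  x=4: (0.184/0.415) × 172 = 76.2602
Sum = 192.0000 + 159.5542 + 76.2602 = 427.8145

427.81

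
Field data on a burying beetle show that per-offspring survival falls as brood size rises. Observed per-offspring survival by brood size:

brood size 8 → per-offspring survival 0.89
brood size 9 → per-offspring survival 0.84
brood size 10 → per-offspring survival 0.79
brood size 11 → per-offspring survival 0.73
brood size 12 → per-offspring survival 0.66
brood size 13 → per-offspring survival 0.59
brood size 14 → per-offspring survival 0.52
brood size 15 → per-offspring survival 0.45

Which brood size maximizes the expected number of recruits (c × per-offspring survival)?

11

Expected recruits = c × s(c):
  c=8: 8 × 0.89 = 7.120
  c=9: 9 × 0.84 = 7.560
  c=10: 10 × 0.79 = 7.900
  c=11: 11 × 0.73 = 8.030
  c=12: 12 × 0.66 = 7.920
  c=13: 13 × 0.59 = 7.670
  c=14: 14 × 0.52 = 7.280
  c=15: 15 × 0.45 = 6.750
Maximum at c = 11 (8.030 recruits).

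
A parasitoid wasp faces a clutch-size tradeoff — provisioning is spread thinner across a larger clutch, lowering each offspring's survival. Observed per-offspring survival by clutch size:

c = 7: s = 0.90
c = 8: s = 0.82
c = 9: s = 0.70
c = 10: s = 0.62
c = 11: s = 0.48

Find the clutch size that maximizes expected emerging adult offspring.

8

Expected emerging adult offspring = c × s(c):
  c=7: 7 × 0.90 = 6.300
  c=8: 8 × 0.82 = 6.560
  c=9: 9 × 0.70 = 6.300
  c=10: 10 × 0.62 = 6.200
  c=11: 11 × 0.48 = 5.280
Maximum at c = 8 (6.560 emerging adult offspring).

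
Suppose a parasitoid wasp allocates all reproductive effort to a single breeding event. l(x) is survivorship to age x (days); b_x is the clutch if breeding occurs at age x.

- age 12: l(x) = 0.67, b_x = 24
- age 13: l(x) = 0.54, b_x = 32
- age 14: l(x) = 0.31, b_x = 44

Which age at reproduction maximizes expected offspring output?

Expected offspring if breeding at age x = l(x) × b_x:
  age 12: 0.67 × 24 = 16.080
  age 13: 0.54 × 32 = 17.280
  age 14: 0.31 × 44 = 13.640
Maximum at age 13 (17.280).

13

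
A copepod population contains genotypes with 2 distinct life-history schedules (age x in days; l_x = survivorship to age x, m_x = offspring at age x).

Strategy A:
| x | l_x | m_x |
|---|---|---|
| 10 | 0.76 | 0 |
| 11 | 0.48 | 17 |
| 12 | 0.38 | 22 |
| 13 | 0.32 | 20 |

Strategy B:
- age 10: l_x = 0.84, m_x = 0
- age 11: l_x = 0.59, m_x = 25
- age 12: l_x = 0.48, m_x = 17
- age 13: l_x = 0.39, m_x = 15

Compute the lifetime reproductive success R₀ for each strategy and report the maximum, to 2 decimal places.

28.76

Strategy A: R₀ = 0.76×0 + 0.48×17 + 0.38×22 + 0.32×20 = 22.9200
Strategy B: R₀ = 0.84×0 + 0.59×25 + 0.48×17 + 0.39×15 = 28.7600
Highest R₀: strategy B with 28.7600.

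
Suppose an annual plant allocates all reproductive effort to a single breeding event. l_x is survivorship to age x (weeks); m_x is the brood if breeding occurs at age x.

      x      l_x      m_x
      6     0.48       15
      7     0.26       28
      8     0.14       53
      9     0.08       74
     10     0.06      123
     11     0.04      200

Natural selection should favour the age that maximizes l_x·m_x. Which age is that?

Expected offspring if breeding at age x = l_x × m_x:
  age 6: 0.48 × 15 = 7.200
  age 7: 0.26 × 28 = 7.280
  age 8: 0.14 × 53 = 7.420
  age 9: 0.08 × 74 = 5.920
  age 10: 0.06 × 123 = 7.380
  age 11: 0.04 × 200 = 8.000
Maximum at age 11 (8.000).

11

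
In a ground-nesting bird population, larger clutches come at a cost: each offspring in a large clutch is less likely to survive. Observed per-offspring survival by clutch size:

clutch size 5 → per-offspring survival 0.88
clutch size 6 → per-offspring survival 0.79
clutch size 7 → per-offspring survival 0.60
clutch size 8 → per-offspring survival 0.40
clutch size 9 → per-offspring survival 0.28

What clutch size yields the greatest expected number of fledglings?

6

Expected fledglings = c × s(c):
  c=5: 5 × 0.88 = 4.400
  c=6: 6 × 0.79 = 4.740
  c=7: 7 × 0.60 = 4.200
  c=8: 8 × 0.40 = 3.200
  c=9: 9 × 0.28 = 2.520
Maximum at c = 6 (4.740 fledglings).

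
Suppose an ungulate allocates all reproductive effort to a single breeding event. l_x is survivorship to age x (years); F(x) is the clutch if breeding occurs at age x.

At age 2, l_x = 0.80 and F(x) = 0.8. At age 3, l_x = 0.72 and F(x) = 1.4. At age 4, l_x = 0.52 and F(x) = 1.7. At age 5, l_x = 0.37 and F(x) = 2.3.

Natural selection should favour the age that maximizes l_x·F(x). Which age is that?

Expected offspring if breeding at age x = l_x × F(x):
  age 2: 0.80 × 0.8 = 0.640
  age 3: 0.72 × 1.4 = 1.008
  age 4: 0.52 × 1.7 = 0.884
  age 5: 0.37 × 2.3 = 0.851
Maximum at age 3 (1.008).

3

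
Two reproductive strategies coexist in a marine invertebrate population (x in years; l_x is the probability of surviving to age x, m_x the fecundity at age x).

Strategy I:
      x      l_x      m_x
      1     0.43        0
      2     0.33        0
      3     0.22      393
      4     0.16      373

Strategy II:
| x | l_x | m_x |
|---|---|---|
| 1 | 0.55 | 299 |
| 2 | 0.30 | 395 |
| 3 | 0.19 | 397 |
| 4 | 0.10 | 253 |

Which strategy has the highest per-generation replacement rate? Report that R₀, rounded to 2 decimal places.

383.68

Strategy I: R₀ = 0.43×0 + 0.33×0 + 0.22×393 + 0.16×373 = 146.1400
Strategy II: R₀ = 0.55×299 + 0.30×395 + 0.19×397 + 0.10×253 = 383.6800
Highest R₀: strategy II with 383.6800.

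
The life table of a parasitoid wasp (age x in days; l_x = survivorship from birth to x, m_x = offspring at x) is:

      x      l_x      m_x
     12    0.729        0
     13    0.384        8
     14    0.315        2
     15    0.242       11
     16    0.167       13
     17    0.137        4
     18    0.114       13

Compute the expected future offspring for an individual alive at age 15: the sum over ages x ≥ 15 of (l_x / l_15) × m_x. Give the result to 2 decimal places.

l_15 = 0.242. Conditional survival from age 15 to x is l_x / l_15.
  x=15: (0.242/0.242) × 11 = 11.0000
  x=16: (0.167/0.242) × 13 = 8.9711
  x=17: (0.137/0.242) × 4 = 2.2645
  x=18: (0.114/0.242) × 13 = 6.1240
Sum = 11.0000 + 8.9711 + 2.2645 + 6.1240 = 28.3595

28.36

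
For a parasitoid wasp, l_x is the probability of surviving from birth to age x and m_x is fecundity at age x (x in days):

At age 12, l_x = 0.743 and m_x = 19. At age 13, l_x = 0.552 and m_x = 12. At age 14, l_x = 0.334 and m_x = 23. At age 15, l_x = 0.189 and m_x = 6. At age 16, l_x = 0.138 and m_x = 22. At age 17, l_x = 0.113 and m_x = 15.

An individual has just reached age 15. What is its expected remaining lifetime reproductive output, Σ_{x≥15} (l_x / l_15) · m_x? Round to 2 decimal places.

l_15 = 0.189. Conditional survival from age 15 to x is l_x / l_15.
  x=15: (0.189/0.189) × 6 = 6.0000
  x=16: (0.138/0.189) × 22 = 16.0635
  x=17: (0.113/0.189) × 15 = 8.9683
Sum = 6.0000 + 16.0635 + 8.9683 = 31.0317

31.03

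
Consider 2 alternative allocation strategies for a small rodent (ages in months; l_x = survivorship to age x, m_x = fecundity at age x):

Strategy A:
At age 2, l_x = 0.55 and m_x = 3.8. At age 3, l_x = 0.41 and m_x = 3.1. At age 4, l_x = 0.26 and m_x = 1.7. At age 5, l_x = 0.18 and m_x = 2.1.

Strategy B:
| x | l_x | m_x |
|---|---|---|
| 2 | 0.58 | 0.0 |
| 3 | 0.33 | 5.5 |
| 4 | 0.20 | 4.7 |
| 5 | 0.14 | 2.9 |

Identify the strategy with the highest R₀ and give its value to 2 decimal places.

4.18

Strategy A: R₀ = 0.55×3.8 + 0.41×3.1 + 0.26×1.7 + 0.18×2.1 = 4.1810
Strategy B: R₀ = 0.58×0.0 + 0.33×5.5 + 0.20×4.7 + 0.14×2.9 = 3.1610
Highest R₀: strategy A with 4.1810.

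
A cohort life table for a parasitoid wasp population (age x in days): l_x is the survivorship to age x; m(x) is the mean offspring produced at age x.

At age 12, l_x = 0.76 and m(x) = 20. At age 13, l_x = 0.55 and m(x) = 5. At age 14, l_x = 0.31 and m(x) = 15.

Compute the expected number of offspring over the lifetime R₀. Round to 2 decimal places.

R₀ = Σ l_x m(x):
  age 12: 0.76 × 20 = 15.2000
  age 13: 0.55 × 5 = 2.7500
  age 14: 0.31 × 15 = 4.6500
R₀ = 15.2000 + 2.7500 + 4.6500 = 22.6000

22.60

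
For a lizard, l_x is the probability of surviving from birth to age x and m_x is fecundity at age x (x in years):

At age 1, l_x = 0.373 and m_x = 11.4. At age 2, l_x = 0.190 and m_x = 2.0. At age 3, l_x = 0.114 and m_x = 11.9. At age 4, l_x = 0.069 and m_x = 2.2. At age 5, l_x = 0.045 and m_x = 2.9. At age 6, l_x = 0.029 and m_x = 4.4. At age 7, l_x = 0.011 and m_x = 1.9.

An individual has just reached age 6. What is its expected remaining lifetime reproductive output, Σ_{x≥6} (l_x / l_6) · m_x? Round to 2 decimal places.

5.12

l_6 = 0.029. Conditional survival from age 6 to x is l_x / l_6.
  x=6: (0.029/0.029) × 4.4 = 4.4000
  x=7: (0.011/0.029) × 1.9 = 0.7207
Sum = 4.4000 + 0.7207 = 5.1207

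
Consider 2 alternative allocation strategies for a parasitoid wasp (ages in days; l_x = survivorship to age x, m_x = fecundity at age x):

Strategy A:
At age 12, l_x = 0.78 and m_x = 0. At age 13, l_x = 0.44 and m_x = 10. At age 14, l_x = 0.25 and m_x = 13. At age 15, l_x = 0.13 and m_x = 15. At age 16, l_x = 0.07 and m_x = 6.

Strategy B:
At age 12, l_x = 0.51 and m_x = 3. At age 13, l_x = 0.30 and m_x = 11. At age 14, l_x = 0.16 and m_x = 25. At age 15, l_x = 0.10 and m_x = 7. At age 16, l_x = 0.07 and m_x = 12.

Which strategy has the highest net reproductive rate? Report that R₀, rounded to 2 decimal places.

10.37

Strategy A: R₀ = 0.78×0 + 0.44×10 + 0.25×13 + 0.13×15 + 0.07×6 = 10.0200
Strategy B: R₀ = 0.51×3 + 0.30×11 + 0.16×25 + 0.10×7 + 0.07×12 = 10.3700
Highest R₀: strategy B with 10.3700.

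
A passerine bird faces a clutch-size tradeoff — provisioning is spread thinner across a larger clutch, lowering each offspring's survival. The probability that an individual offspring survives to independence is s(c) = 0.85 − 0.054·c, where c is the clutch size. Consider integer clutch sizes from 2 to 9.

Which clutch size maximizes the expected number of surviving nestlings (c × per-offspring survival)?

Expected surviving nestlings = c × s(c):
  c=2: 2 × 0.742 = 1.484
  c=3: 3 × 0.688 = 2.064
  c=4: 4 × 0.634 = 2.536
  c=5: 5 × 0.580 = 2.900
  c=6: 6 × 0.526 = 3.156
  c=7: 7 × 0.472 = 3.304
  c=8: 8 × 0.418 = 3.344
  c=9: 9 × 0.364 = 3.276
Maximum at c = 8 (3.344 surviving nestlings).

8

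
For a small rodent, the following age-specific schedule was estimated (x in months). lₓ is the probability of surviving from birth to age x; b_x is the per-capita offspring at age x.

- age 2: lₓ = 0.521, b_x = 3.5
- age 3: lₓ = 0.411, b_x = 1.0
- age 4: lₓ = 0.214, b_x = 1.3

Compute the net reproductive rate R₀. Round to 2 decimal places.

R₀ = Σ lₓ b_x:
  age 2: 0.521 × 3.5 = 1.8235
  age 3: 0.411 × 1.0 = 0.4110
  age 4: 0.214 × 1.3 = 0.2782
R₀ = 1.8235 + 0.4110 + 0.2782 = 2.5127

2.51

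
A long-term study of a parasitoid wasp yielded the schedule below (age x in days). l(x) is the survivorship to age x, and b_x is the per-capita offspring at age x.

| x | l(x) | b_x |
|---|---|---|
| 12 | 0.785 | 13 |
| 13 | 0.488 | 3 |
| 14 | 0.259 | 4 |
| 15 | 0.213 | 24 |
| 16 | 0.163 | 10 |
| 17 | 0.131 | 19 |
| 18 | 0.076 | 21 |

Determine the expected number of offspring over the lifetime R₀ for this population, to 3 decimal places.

R₀ = Σ l(x) b_x:
  age 12: 0.785 × 13 = 10.2050
  age 13: 0.488 × 3 = 1.4640
  age 14: 0.259 × 4 = 1.0360
  age 15: 0.213 × 24 = 5.1120
  age 16: 0.163 × 10 = 1.6300
  age 17: 0.131 × 19 = 2.4890
  age 18: 0.076 × 21 = 1.5960
R₀ = 10.2050 + 1.4640 + 1.0360 + 5.1120 + 1.6300 + 2.4890 + 1.5960 = 23.5320

23.532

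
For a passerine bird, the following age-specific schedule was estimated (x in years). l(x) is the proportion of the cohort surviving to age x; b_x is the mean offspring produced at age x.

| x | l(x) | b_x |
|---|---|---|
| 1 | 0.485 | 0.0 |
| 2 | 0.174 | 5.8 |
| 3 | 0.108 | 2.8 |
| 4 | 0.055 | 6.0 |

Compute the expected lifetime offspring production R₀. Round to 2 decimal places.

R₀ = Σ l(x) b_x:
  age 1: 0.485 × 0.0 = 0.0000
  age 2: 0.174 × 5.8 = 1.0092
  age 3: 0.108 × 2.8 = 0.3024
  age 4: 0.055 × 6.0 = 0.3300
R₀ = 0.0000 + 1.0092 + 0.3024 + 0.3300 = 1.6416

1.64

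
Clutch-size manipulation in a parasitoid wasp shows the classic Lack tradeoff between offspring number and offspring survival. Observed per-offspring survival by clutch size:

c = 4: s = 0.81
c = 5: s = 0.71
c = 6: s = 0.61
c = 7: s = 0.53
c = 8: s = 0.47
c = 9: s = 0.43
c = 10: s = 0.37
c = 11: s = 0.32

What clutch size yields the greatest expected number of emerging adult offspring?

Expected emerging adult offspring = c × s(c):
  c=4: 4 × 0.81 = 3.240
  c=5: 5 × 0.71 = 3.550
  c=6: 6 × 0.61 = 3.660
  c=7: 7 × 0.53 = 3.710
  c=8: 8 × 0.47 = 3.760
  c=9: 9 × 0.43 = 3.870
  c=10: 10 × 0.37 = 3.700
  c=11: 11 × 0.32 = 3.520
Maximum at c = 9 (3.870 emerging adult offspring).

9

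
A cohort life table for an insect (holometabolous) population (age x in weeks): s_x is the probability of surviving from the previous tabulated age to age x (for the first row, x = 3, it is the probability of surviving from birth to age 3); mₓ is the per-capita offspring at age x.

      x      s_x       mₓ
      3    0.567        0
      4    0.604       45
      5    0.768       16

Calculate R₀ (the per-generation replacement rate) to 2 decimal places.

Survivorship from birth: l_x = s_3·s_4·…·s_x.
  l_3 = 0.56700
  l_4 = 0.34247
  l_5 = 0.26302
R₀ = Σ l_x mₓ:
  age 3: 0.56700 × 0 = 0.0000
  age 4: 0.34247 × 45 = 15.4111
  age 5: 0.26302 × 16 = 4.2083
R₀ = 0.0000 + 15.4111 + 4.2083 = 19.6195

19.62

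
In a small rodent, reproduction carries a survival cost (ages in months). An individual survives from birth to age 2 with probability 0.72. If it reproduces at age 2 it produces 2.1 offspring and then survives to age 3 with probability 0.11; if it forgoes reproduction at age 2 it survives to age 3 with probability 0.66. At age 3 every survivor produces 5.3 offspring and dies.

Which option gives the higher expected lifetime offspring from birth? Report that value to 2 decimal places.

2.52

breed at age 2: R₀ = 0.72 × (2.1 + 0.11 × 5.3) = 0.72 × 2.6830 = 1.9318
delay to age 3: R₀ = 0.72 × (0.66 × 5.3) = 0.72 × 3.4980 = 2.5186
Higher: delay to age 3 (2.5186).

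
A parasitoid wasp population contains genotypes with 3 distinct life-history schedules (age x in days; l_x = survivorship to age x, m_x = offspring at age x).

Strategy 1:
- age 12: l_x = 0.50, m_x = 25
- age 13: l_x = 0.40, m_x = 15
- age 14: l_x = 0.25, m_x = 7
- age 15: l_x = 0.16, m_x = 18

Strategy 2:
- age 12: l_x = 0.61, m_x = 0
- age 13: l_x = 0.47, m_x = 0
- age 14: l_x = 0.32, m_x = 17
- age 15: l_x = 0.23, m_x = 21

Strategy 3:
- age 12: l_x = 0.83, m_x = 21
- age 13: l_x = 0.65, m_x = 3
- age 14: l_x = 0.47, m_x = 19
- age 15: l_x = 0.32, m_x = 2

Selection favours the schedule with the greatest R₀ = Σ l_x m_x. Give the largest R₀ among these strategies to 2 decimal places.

28.95

Strategy 1: R₀ = 0.50×25 + 0.40×15 + 0.25×7 + 0.16×18 = 23.1300
Strategy 2: R₀ = 0.61×0 + 0.47×0 + 0.32×17 + 0.23×21 = 10.2700
Strategy 3: R₀ = 0.83×21 + 0.65×3 + 0.47×19 + 0.32×2 = 28.9500
Highest R₀: strategy 3 with 28.9500.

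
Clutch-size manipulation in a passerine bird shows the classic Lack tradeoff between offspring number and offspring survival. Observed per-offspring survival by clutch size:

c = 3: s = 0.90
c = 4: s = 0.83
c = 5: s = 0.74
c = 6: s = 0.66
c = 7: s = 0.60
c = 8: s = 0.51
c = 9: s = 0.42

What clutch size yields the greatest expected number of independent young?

7

Expected independent young = c × s(c):
  c=3: 3 × 0.90 = 2.700
  c=4: 4 × 0.83 = 3.320
  c=5: 5 × 0.74 = 3.700
  c=6: 6 × 0.66 = 3.960
  c=7: 7 × 0.60 = 4.200
  c=8: 8 × 0.51 = 4.080
  c=9: 9 × 0.42 = 3.780
Maximum at c = 7 (4.200 independent young).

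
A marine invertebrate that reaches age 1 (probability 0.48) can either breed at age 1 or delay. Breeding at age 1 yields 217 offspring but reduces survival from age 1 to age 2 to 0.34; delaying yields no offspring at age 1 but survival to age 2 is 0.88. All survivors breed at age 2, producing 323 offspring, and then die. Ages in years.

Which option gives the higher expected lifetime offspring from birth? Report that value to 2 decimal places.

breed at age 1: R₀ = 0.48 × (217 + 0.34 × 323) = 0.48 × 326.8200 = 156.8736
delay to age 2: R₀ = 0.48 × (0.88 × 323) = 0.48 × 284.2400 = 136.4352
Higher: breed at age 1 (156.8736).

156.87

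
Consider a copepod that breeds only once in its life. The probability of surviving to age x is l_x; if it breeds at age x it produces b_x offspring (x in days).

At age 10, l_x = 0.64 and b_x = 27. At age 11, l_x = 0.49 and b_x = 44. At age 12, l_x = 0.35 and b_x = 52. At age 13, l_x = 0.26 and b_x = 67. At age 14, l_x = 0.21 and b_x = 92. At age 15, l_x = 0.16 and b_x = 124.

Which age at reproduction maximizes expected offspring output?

Expected offspring if breeding at age x = l_x × b_x:
  age 10: 0.64 × 27 = 17.280
  age 11: 0.49 × 44 = 21.560
  age 12: 0.35 × 52 = 18.200
  age 13: 0.26 × 67 = 17.420
  age 14: 0.21 × 92 = 19.320
  age 15: 0.16 × 124 = 19.840
Maximum at age 11 (21.560).

11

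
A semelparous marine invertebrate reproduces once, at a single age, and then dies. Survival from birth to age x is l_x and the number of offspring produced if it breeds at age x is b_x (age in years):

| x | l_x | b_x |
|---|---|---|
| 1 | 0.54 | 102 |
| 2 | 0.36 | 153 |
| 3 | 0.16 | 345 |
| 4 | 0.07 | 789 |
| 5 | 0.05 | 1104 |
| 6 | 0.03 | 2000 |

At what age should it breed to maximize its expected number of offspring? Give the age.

6

Expected offspring if breeding at age x = l_x × b_x:
  age 1: 0.54 × 102 = 55.080
  age 2: 0.36 × 153 = 55.080
  age 3: 0.16 × 345 = 55.200
  age 4: 0.07 × 789 = 55.230
  age 5: 0.05 × 1104 = 55.200
  age 6: 0.03 × 2000 = 60.000
Maximum at age 6 (60.000).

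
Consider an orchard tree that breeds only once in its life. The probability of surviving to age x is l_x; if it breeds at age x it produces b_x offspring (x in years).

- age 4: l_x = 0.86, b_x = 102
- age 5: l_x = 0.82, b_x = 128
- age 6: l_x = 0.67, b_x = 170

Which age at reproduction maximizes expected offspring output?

6

Expected offspring if breeding at age x = l_x × b_x:
  age 4: 0.86 × 102 = 87.720
  age 5: 0.82 × 128 = 104.960
  age 6: 0.67 × 170 = 113.900
Maximum at age 6 (113.900).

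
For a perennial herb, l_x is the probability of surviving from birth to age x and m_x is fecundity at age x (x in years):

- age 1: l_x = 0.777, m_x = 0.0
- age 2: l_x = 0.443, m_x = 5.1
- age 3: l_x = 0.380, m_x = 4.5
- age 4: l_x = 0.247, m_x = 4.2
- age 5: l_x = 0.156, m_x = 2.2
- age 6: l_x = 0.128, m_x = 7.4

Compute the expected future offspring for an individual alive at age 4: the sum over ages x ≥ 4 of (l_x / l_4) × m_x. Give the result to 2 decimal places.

l_4 = 0.247. Conditional survival from age 4 to x is l_x / l_4.
  x=4: (0.247/0.247) × 4.2 = 4.2000
  x=5: (0.156/0.247) × 2.2 = 1.3895
  x=6: (0.128/0.247) × 7.4 = 3.8348
Sum = 4.2000 + 1.3895 + 3.8348 = 9.4243

9.42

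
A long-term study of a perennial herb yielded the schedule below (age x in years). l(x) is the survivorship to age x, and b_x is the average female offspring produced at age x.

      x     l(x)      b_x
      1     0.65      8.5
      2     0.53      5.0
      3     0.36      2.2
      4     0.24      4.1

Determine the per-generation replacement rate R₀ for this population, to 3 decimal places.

R₀ = Σ l(x) b_x:
  age 1: 0.65 × 8.5 = 5.5250
  age 2: 0.53 × 5.0 = 2.6500
  age 3: 0.36 × 2.2 = 0.7920
  age 4: 0.24 × 4.1 = 0.9840
R₀ = 5.5250 + 2.6500 + 0.7920 + 0.9840 = 9.9510

9.951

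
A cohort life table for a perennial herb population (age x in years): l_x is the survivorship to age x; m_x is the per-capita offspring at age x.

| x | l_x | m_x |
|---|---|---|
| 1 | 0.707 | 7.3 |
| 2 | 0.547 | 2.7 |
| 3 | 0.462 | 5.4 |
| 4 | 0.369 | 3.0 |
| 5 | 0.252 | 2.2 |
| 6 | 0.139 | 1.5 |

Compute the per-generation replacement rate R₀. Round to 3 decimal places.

11.003

R₀ = Σ l_x m_x:
  age 1: 0.707 × 7.3 = 5.1611
  age 2: 0.547 × 2.7 = 1.4769
  age 3: 0.462 × 5.4 = 2.4948
  age 4: 0.369 × 3.0 = 1.1070
  age 5: 0.252 × 2.2 = 0.5544
  age 6: 0.139 × 1.5 = 0.2085
R₀ = 5.1611 + 1.4769 + 2.4948 + 1.1070 + 0.5544 + 0.2085 = 11.0027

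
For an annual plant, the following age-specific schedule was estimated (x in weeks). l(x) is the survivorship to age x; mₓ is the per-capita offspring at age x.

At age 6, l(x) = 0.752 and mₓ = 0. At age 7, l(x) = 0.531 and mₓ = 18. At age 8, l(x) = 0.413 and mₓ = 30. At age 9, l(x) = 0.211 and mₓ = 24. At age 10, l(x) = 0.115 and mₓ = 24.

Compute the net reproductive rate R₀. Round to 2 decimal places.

R₀ = Σ l(x) mₓ:
  age 6: 0.752 × 0 = 0.0000
  age 7: 0.531 × 18 = 9.5580
  age 8: 0.413 × 30 = 12.3900
  age 9: 0.211 × 24 = 5.0640
  age 10: 0.115 × 24 = 2.7600
R₀ = 0.0000 + 9.5580 + 12.3900 + 5.0640 + 2.7600 = 29.7720

29.77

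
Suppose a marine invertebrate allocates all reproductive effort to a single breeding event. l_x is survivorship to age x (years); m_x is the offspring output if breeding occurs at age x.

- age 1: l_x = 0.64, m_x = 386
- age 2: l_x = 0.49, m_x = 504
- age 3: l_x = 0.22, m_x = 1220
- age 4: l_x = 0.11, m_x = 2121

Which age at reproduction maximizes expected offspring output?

Expected offspring if breeding at age x = l_x × m_x:
  age 1: 0.64 × 386 = 247.040
  age 2: 0.49 × 504 = 246.960
  age 3: 0.22 × 1220 = 268.400
  age 4: 0.11 × 2121 = 233.310
Maximum at age 3 (268.400).

3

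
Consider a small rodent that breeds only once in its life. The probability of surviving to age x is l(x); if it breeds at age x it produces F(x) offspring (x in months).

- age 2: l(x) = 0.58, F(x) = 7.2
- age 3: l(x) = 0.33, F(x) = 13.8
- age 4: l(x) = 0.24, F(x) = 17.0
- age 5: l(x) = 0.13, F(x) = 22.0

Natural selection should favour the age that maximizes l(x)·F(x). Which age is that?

Expected offspring if breeding at age x = l(x) × F(x):
  age 2: 0.58 × 7.2 = 4.176
  age 3: 0.33 × 13.8 = 4.554
  age 4: 0.24 × 17.0 = 4.080
  age 5: 0.13 × 22.0 = 2.860
Maximum at age 3 (4.554).

3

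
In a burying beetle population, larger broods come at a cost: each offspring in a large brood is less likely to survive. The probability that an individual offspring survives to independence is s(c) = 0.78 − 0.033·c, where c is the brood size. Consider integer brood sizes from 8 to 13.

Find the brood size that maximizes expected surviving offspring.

12

Expected surviving offspring = c × s(c):
  c=8: 8 × 0.516 = 4.128
  c=9: 9 × 0.483 = 4.347
  c=10: 10 × 0.450 = 4.500
  c=11: 11 × 0.417 = 4.587
  c=12: 12 × 0.384 = 4.608
  c=13: 13 × 0.351 = 4.563
Maximum at c = 12 (4.608 surviving offspring).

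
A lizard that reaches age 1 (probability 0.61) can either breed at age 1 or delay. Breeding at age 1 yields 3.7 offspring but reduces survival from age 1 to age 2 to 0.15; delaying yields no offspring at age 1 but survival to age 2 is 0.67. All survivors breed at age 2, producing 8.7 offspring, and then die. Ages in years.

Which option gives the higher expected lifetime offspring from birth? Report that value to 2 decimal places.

breed at age 1: R₀ = 0.61 × (3.7 + 0.15 × 8.7) = 0.61 × 5.0050 = 3.0530
delay to age 2: R₀ = 0.61 × (0.67 × 8.7) = 0.61 × 5.8290 = 3.5557
Higher: delay to age 2 (3.5557).

3.56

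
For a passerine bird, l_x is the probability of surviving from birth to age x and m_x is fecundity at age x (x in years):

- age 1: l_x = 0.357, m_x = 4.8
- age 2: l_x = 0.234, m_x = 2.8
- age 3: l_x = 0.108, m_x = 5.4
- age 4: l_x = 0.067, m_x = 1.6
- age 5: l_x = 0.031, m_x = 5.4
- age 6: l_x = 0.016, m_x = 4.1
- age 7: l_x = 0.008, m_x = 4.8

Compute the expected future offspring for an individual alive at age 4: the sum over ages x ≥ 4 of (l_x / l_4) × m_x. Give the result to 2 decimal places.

l_4 = 0.067. Conditional survival from age 4 to x is l_x / l_4.
  x=4: (0.067/0.067) × 1.6 = 1.6000
  x=5: (0.031/0.067) × 5.4 = 2.4985
  x=6: (0.016/0.067) × 4.1 = 0.9791
  x=7: (0.008/0.067) × 4.8 = 0.5731
Sum = 1.6000 + 2.4985 + 0.9791 + 0.5731 = 5.6507

5.65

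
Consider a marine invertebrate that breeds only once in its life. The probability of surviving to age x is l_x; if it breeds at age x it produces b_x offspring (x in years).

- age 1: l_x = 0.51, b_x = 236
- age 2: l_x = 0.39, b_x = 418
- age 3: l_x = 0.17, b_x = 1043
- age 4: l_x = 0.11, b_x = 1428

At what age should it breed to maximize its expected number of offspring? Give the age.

Expected offspring if breeding at age x = l_x × b_x:
  age 1: 0.51 × 236 = 120.360
  age 2: 0.39 × 418 = 163.020
  age 3: 0.17 × 1043 = 177.310
  age 4: 0.11 × 1428 = 157.080
Maximum at age 3 (177.310).

3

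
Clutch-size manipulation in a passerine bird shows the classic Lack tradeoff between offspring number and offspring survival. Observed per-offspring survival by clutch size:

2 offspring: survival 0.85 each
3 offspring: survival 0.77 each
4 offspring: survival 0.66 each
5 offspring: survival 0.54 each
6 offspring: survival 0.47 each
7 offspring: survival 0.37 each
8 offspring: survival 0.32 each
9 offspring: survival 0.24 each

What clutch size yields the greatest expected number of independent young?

6

Expected independent young = c × s(c):
  c=2: 2 × 0.85 = 1.700
  c=3: 3 × 0.77 = 2.310
  c=4: 4 × 0.66 = 2.640
  c=5: 5 × 0.54 = 2.700
  c=6: 6 × 0.47 = 2.820
  c=7: 7 × 0.37 = 2.590
  c=8: 8 × 0.32 = 2.560
  c=9: 9 × 0.24 = 2.160
Maximum at c = 6 (2.820 independent young).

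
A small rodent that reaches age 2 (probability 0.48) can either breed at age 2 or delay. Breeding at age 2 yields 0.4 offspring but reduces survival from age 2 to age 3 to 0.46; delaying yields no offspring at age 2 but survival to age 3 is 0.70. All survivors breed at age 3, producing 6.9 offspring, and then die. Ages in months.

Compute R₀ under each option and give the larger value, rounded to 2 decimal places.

breed at age 2: R₀ = 0.48 × (0.4 + 0.46 × 6.9) = 0.48 × 3.5740 = 1.7155
delay to age 3: R₀ = 0.48 × (0.70 × 6.9) = 0.48 × 4.8300 = 2.3184
Higher: delay to age 3 (2.3184).

2.32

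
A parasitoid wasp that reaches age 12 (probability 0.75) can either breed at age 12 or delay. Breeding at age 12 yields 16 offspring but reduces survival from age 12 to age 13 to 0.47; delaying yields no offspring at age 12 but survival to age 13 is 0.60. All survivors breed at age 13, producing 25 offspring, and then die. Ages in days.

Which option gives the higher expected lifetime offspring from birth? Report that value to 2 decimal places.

breed at age 12: R₀ = 0.75 × (16 + 0.47 × 25) = 0.75 × 27.7500 = 20.8125
delay to age 13: R₀ = 0.75 × (0.60 × 25) = 0.75 × 15.0000 = 11.2500
Higher: breed at age 12 (20.8125).

20.81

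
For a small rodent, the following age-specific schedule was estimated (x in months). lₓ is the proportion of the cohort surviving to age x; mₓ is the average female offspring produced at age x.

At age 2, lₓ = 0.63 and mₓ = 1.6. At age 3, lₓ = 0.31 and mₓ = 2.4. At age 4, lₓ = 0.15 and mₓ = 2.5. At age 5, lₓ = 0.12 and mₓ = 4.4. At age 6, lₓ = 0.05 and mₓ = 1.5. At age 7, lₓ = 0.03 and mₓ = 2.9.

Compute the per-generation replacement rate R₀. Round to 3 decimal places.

2.817

R₀ = Σ lₓ mₓ:
  age 2: 0.63 × 1.6 = 1.0080
  age 3: 0.31 × 2.4 = 0.7440
  age 4: 0.15 × 2.5 = 0.3750
  age 5: 0.12 × 4.4 = 0.5280
  age 6: 0.05 × 1.5 = 0.0750
  age 7: 0.03 × 2.9 = 0.0870
R₀ = 1.0080 + 0.7440 + 0.3750 + 0.5280 + 0.0750 + 0.0870 = 2.8170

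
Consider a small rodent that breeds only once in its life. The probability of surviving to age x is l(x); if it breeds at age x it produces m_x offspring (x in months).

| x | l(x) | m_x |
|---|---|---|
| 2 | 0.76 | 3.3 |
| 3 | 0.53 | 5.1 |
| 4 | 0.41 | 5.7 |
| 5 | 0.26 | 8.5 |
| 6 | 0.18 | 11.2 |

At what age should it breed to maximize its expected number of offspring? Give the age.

3

Expected offspring if breeding at age x = l(x) × m_x:
  age 2: 0.76 × 3.3 = 2.508
  age 3: 0.53 × 5.1 = 2.703
  age 4: 0.41 × 5.7 = 2.337
  age 5: 0.26 × 8.5 = 2.210
  age 6: 0.18 × 11.2 = 2.016
Maximum at age 3 (2.703).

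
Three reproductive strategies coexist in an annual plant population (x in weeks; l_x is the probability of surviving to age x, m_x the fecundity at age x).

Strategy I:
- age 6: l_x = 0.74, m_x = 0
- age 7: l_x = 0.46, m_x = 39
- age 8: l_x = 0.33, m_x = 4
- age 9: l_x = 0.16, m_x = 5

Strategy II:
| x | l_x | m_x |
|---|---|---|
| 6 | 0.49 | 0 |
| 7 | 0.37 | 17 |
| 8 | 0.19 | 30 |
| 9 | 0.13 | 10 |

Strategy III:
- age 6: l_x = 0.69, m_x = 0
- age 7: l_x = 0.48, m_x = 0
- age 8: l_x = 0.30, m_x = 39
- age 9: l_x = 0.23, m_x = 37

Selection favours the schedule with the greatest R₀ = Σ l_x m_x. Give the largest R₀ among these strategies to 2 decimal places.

Strategy I: R₀ = 0.74×0 + 0.46×39 + 0.33×4 + 0.16×5 = 20.0600
Strategy II: R₀ = 0.49×0 + 0.37×17 + 0.19×30 + 0.13×10 = 13.2900
Strategy III: R₀ = 0.69×0 + 0.48×0 + 0.30×39 + 0.23×37 = 20.2100
Highest R₀: strategy III with 20.2100.

20.21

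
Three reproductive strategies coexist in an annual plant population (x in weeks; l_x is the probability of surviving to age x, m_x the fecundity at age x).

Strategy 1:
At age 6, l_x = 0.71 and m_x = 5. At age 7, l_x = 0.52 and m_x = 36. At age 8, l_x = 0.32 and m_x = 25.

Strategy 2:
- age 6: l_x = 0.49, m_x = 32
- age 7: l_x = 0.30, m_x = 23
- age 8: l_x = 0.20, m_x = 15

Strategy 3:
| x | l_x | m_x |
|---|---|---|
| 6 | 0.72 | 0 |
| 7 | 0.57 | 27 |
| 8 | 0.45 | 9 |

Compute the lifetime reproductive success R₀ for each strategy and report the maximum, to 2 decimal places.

30.27

Strategy 1: R₀ = 0.71×5 + 0.52×36 + 0.32×25 = 30.2700
Strategy 2: R₀ = 0.49×32 + 0.30×23 + 0.20×15 = 25.5800
Strategy 3: R₀ = 0.72×0 + 0.57×27 + 0.45×9 = 19.4400
Highest R₀: strategy 1 with 30.2700.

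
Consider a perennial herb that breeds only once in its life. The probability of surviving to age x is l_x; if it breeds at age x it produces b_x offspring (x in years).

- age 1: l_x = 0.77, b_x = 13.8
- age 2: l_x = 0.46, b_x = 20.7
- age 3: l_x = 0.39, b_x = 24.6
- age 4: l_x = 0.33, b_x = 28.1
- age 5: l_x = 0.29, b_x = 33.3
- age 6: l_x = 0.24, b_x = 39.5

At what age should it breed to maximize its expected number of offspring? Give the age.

Expected offspring if breeding at age x = l_x × b_x:
  age 1: 0.77 × 13.8 = 10.626
  age 2: 0.46 × 20.7 = 9.522
  age 3: 0.39 × 24.6 = 9.594
  age 4: 0.33 × 28.1 = 9.273
  age 5: 0.29 × 33.3 = 9.657
  age 6: 0.24 × 39.5 = 9.480
Maximum at age 1 (10.626).

1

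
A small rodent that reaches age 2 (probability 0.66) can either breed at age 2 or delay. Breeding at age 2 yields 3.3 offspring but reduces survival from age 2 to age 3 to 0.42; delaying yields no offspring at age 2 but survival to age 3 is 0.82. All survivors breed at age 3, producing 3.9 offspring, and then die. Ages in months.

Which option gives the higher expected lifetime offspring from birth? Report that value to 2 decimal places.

breed at age 2: R₀ = 0.66 × (3.3 + 0.42 × 3.9) = 0.66 × 4.9380 = 3.2591
delay to age 3: R₀ = 0.66 × (0.82 × 3.9) = 0.66 × 3.1980 = 2.1107
Higher: breed at age 2 (3.2591).

3.26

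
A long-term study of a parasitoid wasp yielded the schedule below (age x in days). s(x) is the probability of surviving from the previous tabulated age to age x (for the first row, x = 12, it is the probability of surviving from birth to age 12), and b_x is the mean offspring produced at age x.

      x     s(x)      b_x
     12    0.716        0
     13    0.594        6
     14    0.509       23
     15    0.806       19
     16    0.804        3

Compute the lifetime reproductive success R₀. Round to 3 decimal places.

11.267

Survivorship from birth: l_x = s_12·s_13·…·s_x.
  l_12 = 0.71600
  l_13 = 0.42530
  l_14 = 0.21648
  l_15 = 0.17448
  l_16 = 0.14028
R₀ = Σ l_x b_x:
  age 12: 0.71600 × 0 = 0.0000
  age 13: 0.42530 × 6 = 2.5518
  age 14: 0.21648 × 23 = 4.9790
  age 15: 0.17448 × 19 = 3.3151
  age 16: 0.14028 × 3 = 0.4208
R₀ = 0.0000 + 2.5518 + 4.9790 + 3.3151 + 0.4208 = 11.2668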